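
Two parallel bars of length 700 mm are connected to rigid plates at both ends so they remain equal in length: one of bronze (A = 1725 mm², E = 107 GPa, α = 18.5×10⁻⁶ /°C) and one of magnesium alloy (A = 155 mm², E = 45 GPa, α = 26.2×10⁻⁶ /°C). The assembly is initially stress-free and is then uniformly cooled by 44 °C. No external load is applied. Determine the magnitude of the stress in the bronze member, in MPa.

σ ≈ 1.32 MPa (compressive)

Equilibrium of a rigid end plate with no external load gives equal and opposite internal forces ±P in the two members. Since α_{magnesium alloy} > α_{bronze}, cooling drives the magnesium alloy into tension and the bronze into compression.
Compatibility of the two members (thermal + elastic change equal): (α₁ − α₂)ΔT = P·[1/(A₁E₁) + 1/(A₂E₂)].
|α₁ − α₂|·ΔT = 7.7×10⁻⁶ × 44 = 0.0003388.
1/(A₁E₁) + 1/(A₂E₂) = 1/(1725×107×10³) + 1/(155×45×10³) = 1.488×10⁻⁷ N⁻¹.
So P = 0.0003388 / 1.488×10⁻⁷ = 2.277 kN.
σ_{bronze} = P/A₁ = 2277/1725 = 1.32 MPa, compressive.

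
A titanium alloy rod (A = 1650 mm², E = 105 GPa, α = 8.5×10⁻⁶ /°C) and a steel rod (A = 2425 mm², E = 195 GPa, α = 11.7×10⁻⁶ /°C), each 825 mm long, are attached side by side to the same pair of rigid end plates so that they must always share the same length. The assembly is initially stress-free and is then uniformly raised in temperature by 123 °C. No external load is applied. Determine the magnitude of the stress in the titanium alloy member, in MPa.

Equilibrium of a rigid end plate with no external load gives equal and opposite internal forces ±P in the two members. Since α_{steel} > α_{titanium alloy}, heating drives the steel into compression and the titanium alloy into tension.
Compatibility of the two members (thermal + elastic change equal): (α₁ − α₂)ΔT = P·[1/(A₁E₁) + 1/(A₂E₂)].
|α₁ − α₂|·ΔT = 3.2×10⁻⁶ × 123 = 0.0003936.
1/(A₁E₁) + 1/(A₂E₂) = 1/(1650×105×10³) + 1/(2425×195×10³) = 7.887×10⁻⁹ N⁻¹.
P = 0.0003936 / 7.887×10⁻⁹ = 49910 N = 49.91 kN.
σ_{titanium alloy} = P/A₁ = 49910/1650 = 30.25 MPa, tensile.

σ ≈ 30.2 MPa (tensile)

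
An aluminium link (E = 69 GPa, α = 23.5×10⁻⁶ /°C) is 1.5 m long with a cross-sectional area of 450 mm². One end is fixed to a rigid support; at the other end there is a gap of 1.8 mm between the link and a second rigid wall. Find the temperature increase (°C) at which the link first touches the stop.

ΔT ≈ 51.1 °C

Contact occurs when the free expansion equals the gap: αΔT L = 1.8 mm.
ΔT = 1.8 / (23.5×10⁻⁶ × 1500) = 51.06 °C.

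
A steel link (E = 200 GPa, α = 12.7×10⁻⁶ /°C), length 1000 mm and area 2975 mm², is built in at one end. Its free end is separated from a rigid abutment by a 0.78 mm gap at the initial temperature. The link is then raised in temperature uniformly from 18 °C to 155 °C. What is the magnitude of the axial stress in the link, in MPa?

σ ≈ 192 MPa (compressive)

If the wall were absent the link would grow by αΔT L = 12.7×10⁻⁶ × 137 × 1000 = 1.74 mm.
This exceeds the 0.78 mm gap, so the wall pushes back. The portion of expansion that must be recovered elastically is δ_free − gap = 1.74 − 0.78 = 0.9599 mm.
Compatibility: PL/(AE) = 0.9599 mm, so σ = P/A = E × (0.9599/1000) = 192 MPa.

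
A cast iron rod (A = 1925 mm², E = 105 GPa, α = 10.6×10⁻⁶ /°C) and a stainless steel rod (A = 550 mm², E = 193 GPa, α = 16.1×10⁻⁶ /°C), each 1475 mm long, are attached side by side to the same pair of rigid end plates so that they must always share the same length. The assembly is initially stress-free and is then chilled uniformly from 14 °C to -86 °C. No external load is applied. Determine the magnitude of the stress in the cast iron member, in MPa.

Both members must finish at the same length. With the larger α, the stainless steel tends to over-contract; the plates restrain it, putting the stainless steel in tension and the cast iron in compression. With no external load the two internal forces are equal and opposite, magnitude P.
Compatibility of the two members (thermal + elastic change equal): (α₁ − α₂)ΔT = P·[1/(A₁E₁) + 1/(A₂E₂)].
|α₁ − α₂|·ΔT = 5.5×10⁻⁶ × 100 = 0.00055.
1/(A₁E₁) + 1/(A₂E₂) = 1/(1925×105×10³) + 1/(550×193×10³) = 1.437×10⁻⁸ N⁻¹.
P = 0.00055 / 1.437×10⁻⁸ = 38280 N = 38.28 kN.
σ_{cast iron} = P/A₁ = 38280/1925 = 19.89 MPa, compressive.

σ ≈ 19.9 MPa (compressive)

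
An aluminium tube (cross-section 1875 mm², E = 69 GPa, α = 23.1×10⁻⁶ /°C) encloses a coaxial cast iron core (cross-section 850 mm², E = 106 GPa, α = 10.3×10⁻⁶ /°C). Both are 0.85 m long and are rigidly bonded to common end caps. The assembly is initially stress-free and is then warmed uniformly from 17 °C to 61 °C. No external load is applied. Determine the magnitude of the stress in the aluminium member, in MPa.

σ ≈ 16 MPa (compressive)

Both members must finish at the same length. With the larger α, the aluminium tends to over-expand; the plates restrain it, putting the aluminium in compression and the cast iron in tension. With no external load the two internal forces are equal and opposite, magnitude P.
Compatibility of the two members (thermal + elastic change equal): (α₁ − α₂)ΔT = P·[1/(A₁E₁) + 1/(A₂E₂)].
|α₁ − α₂|·ΔT = 12.8×10⁻⁶ × 44 = 0.0005632.
1/(A₁E₁) + 1/(A₂E₂) = 1/(1875×69×10³) + 1/(850×106×10³) = 1.883×10⁻⁸ N⁻¹.
P = 0.0005632 / 1.883×10⁻⁸ = 29910 N = 29.91 kN.
σ_{aluminium} = P/A₁ = 29910/1875 = 15.95 MPa, compressive.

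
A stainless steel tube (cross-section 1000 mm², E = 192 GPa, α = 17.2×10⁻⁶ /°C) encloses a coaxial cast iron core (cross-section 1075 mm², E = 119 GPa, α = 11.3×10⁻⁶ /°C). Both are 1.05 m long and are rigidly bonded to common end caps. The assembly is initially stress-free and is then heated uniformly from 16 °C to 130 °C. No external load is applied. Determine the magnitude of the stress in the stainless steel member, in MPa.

Equilibrium of a rigid end plate with no external load gives equal and opposite internal forces ±P in the two members. Since α_{stainless steel} > α_{cast iron}, heating drives the stainless steel into compression and the cast iron into tension.
Compatibility of the two members (thermal + elastic change equal): (α₁ − α₂)ΔT = P·[1/(A₁E₁) + 1/(A₂E₂)].
|α₁ − α₂|·ΔT = 5.9×10⁻⁶ × 114 = 0.0006726.
1/(A₁E₁) + 1/(A₂E₂) = 1/(1000×192×10³) + 1/(1075×119×10³) = 1.303×10⁻⁸ N⁻¹.
So P = 0.0006726 / 1.303×10⁻⁸ = 51.64 kN.
σ_{stainless steel} = P/A₁ = 51640/1000 = 51.64 MPa, compressive.

σ ≈ 51.6 MPa (compressive)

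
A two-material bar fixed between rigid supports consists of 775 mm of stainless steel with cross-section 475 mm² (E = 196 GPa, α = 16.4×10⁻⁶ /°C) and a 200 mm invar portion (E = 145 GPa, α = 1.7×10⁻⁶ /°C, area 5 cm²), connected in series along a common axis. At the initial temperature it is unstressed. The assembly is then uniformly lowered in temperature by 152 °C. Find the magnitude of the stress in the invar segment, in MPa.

Free thermal contraction of the whole bar: Σ αᵢΔT Lᵢ = 16.4×10⁻⁶×152×775 + 1.7×10⁻⁶×152×200 = 1.984 mm.
Since the ends are fixed, an axial force P builds up, equal in every segment, with P · Σ Lᵢ/(AᵢEᵢ) = δ_free.
Σ Lᵢ/(AᵢEᵢ) = 775/(475×196×10³) + 200/(500×145×10³) = 1.108×10⁻⁵ mm/N.
Hence P = δ_free / Σ(L/AE) = 1.984/1.108×10⁻⁵ = 179 kN (tensile).
σ_{invar} = P / A = 179000 / 500 = 358 MPa.

σ ≈ 358 MPa (tensile)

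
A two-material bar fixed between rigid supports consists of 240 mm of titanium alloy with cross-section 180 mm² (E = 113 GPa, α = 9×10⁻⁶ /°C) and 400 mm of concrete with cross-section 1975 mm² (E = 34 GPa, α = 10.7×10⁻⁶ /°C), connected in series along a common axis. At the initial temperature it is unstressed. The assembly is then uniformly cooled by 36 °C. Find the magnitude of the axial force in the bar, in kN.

P ≈ 13.1 kN (tensile)

Free thermal contraction of the whole bar: Σ αᵢΔT Lᵢ = 9×10⁻⁶×36×240 + 10.7×10⁻⁶×36×400 = 0.2318 mm.
Since the ends are fixed, an axial force P builds up, equal in every segment, with P · Σ Lᵢ/(AᵢEᵢ) = δ_free.
Σ Lᵢ/(AᵢEᵢ) = 240/(180×113×10³) + 400/(1975×34×10³) = 1.776×10⁻⁵ mm/N.
So P = 0.2318 / 1.776×10⁻⁵ = 13.06 kN, tensile.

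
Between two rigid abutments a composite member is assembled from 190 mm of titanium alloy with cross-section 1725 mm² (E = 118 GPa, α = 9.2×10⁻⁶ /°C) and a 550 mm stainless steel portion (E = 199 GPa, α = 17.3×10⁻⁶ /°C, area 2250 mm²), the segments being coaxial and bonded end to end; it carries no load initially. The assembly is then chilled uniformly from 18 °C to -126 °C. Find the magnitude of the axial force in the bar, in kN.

P ≈ 750 kN (tensile)

With the walls removed the bar would change length by δ_free = Σ αᵢΔT Lᵢ = 9.2×10⁻⁶×144×190 + 17.3×10⁻⁶×144×550 = 1.622 mm.
The walls prevent any net length change, so an axial force P (same in every segment) develops. Compatibility: P · Σ Lᵢ/(AᵢEᵢ) = δ_free.
Σ Lᵢ/(AᵢEᵢ) = 190/(1725×118×10³) + 550/(2250×199×10³) = 2.162×10⁻⁶ mm/N.
Hence P = δ_free / Σ(L/AE) = 1.622/2.162×10⁻⁶ = 750.2 kN (tensile).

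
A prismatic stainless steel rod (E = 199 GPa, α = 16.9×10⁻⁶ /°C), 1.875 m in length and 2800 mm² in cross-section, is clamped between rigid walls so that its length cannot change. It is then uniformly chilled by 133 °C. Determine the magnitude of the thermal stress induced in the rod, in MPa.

The supports are rigid, so the total axial strain is zero. The restrained thermal strain is ε = αΔT = 16.9×10⁻⁶ × 133 = 2247.7×10⁻⁶.
The stress required to suppress this strain is σ = Eε = 199×10³ × 2247.7×10⁻⁶ = 447.3 MPa, tensile since the rod is trying to contract.

σ ≈ 447 MPa (tensile)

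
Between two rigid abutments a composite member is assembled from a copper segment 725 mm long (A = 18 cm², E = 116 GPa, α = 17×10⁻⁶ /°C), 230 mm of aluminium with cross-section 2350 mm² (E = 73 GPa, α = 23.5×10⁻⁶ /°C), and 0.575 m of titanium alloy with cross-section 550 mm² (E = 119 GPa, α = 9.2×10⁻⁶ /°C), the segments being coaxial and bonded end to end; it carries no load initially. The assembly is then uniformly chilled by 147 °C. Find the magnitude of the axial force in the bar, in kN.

P ≈ 249 kN (tensile)

With the walls removed the bar would change length by δ_free = Σ αᵢΔT Lᵢ = 17×10⁻⁶×147×725 + 23.5×10⁻⁶×147×230 + 9.2×10⁻⁶×147×575 = 3.384 mm.
Since the ends are fixed, an axial force P builds up, equal in every segment, with P · Σ Lᵢ/(AᵢEᵢ) = δ_free.
The series flexibility is Σ Lᵢ/(AᵢEᵢ) = 725/(1800×116×10³) + 230/(2350×73×10³) + 575/(550×119×10³) = 1.36×10⁻⁵ mm/N.
So P = 3.384 / 1.36×10⁻⁵ = 248.9 kN, tensile.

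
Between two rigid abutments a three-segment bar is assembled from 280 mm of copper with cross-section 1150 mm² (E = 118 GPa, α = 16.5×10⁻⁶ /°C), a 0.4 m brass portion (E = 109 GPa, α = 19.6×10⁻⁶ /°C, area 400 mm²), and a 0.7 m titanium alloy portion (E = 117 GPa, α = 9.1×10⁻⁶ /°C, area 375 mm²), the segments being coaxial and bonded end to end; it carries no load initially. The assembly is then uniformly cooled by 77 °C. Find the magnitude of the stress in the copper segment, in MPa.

With the walls removed the bar would change length by δ_free = Σ αᵢΔT Lᵢ = 16.5×10⁻⁶×77×280 + 19.6×10⁻⁶×77×400 + 9.1×10⁻⁶×77×700 = 1.45 mm.
Since the ends are fixed, an axial force P builds up, equal in every segment, with P · Σ Lᵢ/(AᵢEᵢ) = δ_free.
The series flexibility is Σ Lᵢ/(AᵢEᵢ) = 280/(1150×118×10³) + 400/(400×109×10³) + 700/(375×117×10³) = 2.719×10⁻⁵ mm/N.
P = 1.45 / 2.719×10⁻⁵ = 53320 N = 53.32 kN, tensile.
σ_{copper} = P / A = 53320 / 1150 = 46.37 MPa.

σ ≈ 46.4 MPa (tensile)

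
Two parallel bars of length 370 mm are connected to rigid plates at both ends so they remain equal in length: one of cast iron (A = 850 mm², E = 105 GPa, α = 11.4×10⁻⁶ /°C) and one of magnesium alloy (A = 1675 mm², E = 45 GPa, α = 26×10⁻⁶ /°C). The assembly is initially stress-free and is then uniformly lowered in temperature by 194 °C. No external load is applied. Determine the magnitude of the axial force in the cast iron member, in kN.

P ≈ 116 kN (compressive in the cast iron)

Equilibrium of a rigid end plate with no external load gives equal and opposite internal forces ±P in the two members. Since α_{magnesium alloy} > α_{cast iron}, cooling drives the magnesium alloy into tension and the cast iron into compression.
Compatibility of the two members (thermal + elastic change equal): (α₁ − α₂)ΔT = P·[1/(A₁E₁) + 1/(A₂E₂)].
|α₁ − α₂|·ΔT = 14.6×10⁻⁶ × 194 = 0.002832.
1/(A₁E₁) + 1/(A₂E₂) = 1/(850×105×10³) + 1/(1675×45×10³) = 2.447×10⁻⁸ N⁻¹.
P = 0.002832 / 2.447×10⁻⁸ = 115700 N = 115.7 kN.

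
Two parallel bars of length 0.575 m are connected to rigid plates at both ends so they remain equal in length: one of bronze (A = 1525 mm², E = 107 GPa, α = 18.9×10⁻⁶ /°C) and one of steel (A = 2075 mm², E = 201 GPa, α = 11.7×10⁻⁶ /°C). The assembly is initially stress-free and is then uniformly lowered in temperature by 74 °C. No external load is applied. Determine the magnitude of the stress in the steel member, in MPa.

σ ≈ 30.1 MPa (compressive)

The bronze has the larger α, so on cooling it would change length more than the steel if both were free. The rigid plates force a common final length, so the bronze is put into tension and the steel into compression, with equal and opposite forces P (no external load).
Equating the net (thermal + elastic) strains gives |α₁ − α₂|·ΔT = P·[1/(A₁E₁) + 1/(A₂E₂)].
|α₁ − α₂|·ΔT = 7.2×10⁻⁶ × 74 = 0.0005328.
1/(A₁E₁) + 1/(A₂E₂) = 1/(1525×107×10³) + 1/(2075×201×10³) = 8.526×10⁻⁹ N⁻¹.
So P = 0.0005328 / 8.526×10⁻⁹ = 62.49 kN.
σ_{steel} = P/A₂ = 62490/2075 = 30.12 MPa, compressive.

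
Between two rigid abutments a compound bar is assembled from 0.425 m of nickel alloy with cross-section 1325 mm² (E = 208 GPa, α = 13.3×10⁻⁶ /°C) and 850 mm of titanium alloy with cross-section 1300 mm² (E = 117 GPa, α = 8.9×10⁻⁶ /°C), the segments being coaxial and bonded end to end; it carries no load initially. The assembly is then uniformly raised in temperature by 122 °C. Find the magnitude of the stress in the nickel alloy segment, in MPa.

σ ≈ 171 MPa (compressive)

With the walls removed the bar would change length by δ_free = Σ αᵢΔT Lᵢ = 13.3×10⁻⁶×122×425 + 8.9×10⁻⁶×122×850 = 1.613 mm.
The rigid supports impose zero overall length change; the single axial force P common to all segments must satisfy P Σ Lᵢ/(AᵢEᵢ) = δ_free.
Σ Lᵢ/(AᵢEᵢ) = 425/(1325×208×10³) + 850/(1300×117×10³) = 7.131×10⁻⁶ mm/N.
P = 1.613 / 7.131×10⁻⁶ = 226100 N = 226.1 kN, compressive.
σ_{nickel alloy} = P / A = 226100 / 1325 = 170.7 MPa.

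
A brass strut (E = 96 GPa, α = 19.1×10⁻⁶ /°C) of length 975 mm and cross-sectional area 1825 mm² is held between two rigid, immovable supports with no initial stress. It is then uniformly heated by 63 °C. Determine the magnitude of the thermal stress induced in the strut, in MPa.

The supports are rigid, so the total axial strain is zero. The restrained thermal strain is ε = αΔT = 19.1×10⁻⁶ × 63 = 1203.3×10⁻⁶.
Hence σ = E·αΔT = 96×10³ × 1203.3×10⁻⁶ = 115.5 MPa, compressive.

σ ≈ 116 MPa (compressive)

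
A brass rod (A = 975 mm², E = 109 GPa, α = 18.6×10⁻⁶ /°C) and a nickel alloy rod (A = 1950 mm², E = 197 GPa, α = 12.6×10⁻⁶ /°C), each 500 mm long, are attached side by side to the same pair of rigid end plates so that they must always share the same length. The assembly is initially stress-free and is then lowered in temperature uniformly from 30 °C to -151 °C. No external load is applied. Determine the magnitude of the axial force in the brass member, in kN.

Both members must finish at the same length. With the larger α, the brass tends to over-contract; the plates restrain it, putting the brass in tension and the nickel alloy in compression. With no external load the two internal forces are equal and opposite, magnitude P.
Setting the final lengths equal and cancelling L: (α₁ − α₂)ΔT = P/(A₁E₁) + P/(A₂E₂).
|α₁ − α₂|·ΔT = 6×10⁻⁶ × 181 = 0.001086.
1/(A₁E₁) + 1/(A₂E₂) = 1/(975×109×10³) + 1/(1950×197×10³) = 1.201×10⁻⁸ N⁻¹.
P = 0.001086 / 1.201×10⁻⁸ = 90400 N = 90.4 kN.

P ≈ 90.4 kN (tensile in the brass)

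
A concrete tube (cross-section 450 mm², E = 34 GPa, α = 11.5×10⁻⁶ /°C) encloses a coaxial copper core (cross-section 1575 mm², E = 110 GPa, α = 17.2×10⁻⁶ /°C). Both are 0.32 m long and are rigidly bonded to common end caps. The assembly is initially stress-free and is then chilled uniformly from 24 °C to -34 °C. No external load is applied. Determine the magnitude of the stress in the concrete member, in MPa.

The copper has the larger α, so on cooling it would change length more than the concrete if both were free. The rigid plates force a common final length, so the copper is put into tension and the concrete into compression, with equal and opposite forces P (no external load).
Compatibility of the two members (thermal + elastic change equal): (α₁ − α₂)ΔT = P·[1/(A₁E₁) + 1/(A₂E₂)].
|α₁ − α₂|·ΔT = 5.7×10⁻⁶ × 58 = 0.0003306.
1/(A₁E₁) + 1/(A₂E₂) = 1/(450×34×10³) + 1/(1575×110×10³) = 7.113×10⁻⁸ N⁻¹.
P = 0.0003306 / 7.113×10⁻⁸ = 4648 N = 4.648 kN.
σ_{concrete} = P/A₁ = 4648/450 = 10.33 MPa, compressive.

σ ≈ 10.3 MPa (compressive)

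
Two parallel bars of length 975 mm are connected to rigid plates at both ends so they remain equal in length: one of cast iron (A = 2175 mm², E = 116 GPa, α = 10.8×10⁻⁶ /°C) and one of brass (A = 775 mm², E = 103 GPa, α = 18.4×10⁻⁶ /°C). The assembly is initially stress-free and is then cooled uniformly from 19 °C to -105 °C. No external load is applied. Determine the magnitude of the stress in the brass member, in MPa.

σ ≈ 73.7 MPa (tensile)

The brass has the larger α, so on cooling it would change length more than the cast iron if both were free. The rigid plates force a common final length, so the brass is put into tension and the cast iron into compression, with equal and opposite forces P (no external load).
Compatibility of the two members (thermal + elastic change equal): (α₁ − α₂)ΔT = P·[1/(A₁E₁) + 1/(A₂E₂)].
|α₁ − α₂|·ΔT = 7.6×10⁻⁶ × 124 = 0.0009424.
1/(A₁E₁) + 1/(A₂E₂) = 1/(2175×116×10³) + 1/(775×103×10³) = 1.649×10⁻⁸ N⁻¹.
So P = 0.0009424 / 1.649×10⁻⁸ = 57.15 kN.
σ_{brass} = P/A₂ = 57150/775 = 73.74 MPa, tensile.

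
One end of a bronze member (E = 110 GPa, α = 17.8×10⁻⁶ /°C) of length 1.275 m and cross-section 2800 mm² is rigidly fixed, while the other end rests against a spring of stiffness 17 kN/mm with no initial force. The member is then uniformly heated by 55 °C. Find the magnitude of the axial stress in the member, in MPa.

σ ≈ 7.08 MPa (compressive)

The unrestrained thermal change is αΔT L = 17.8×10⁻⁶ × 55 × 1275 = 1.248 mm.
Let P be the compressive force at the spring. The member shortens elastically by PL/(AE) and the spring compresses by P/k; together these equal δ_free.
So P = δ_free / [L/(AE) + 1/k] = 1.248 / [ 1275/(2800×110×10³) + 1/(17×10³) ].
P = 1.248 / 6.296×10⁻⁵ = 19820 N.
σ = P/A = 19820/2800 = 7.08 MPa.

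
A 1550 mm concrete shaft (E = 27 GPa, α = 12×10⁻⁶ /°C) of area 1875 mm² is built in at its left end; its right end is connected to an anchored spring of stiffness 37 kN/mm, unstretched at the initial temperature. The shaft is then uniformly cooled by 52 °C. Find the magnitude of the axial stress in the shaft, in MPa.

σ ≈ 8.95 MPa (tensile)

The unrestrained thermal change is αΔT L = 12×10⁻⁶ × 52 × 1550 = 0.9672 mm.
With a force P in the spring, the elastic change of the shaft is PL/(AE) and that of the spring is P/k; compatibility requires their sum to equal δ_free.
So P = δ_free / [L/(AE) + 1/k] = 0.9672 / [ 1550/(1875×27×10³) + 1/(37×10³) ].
P = 0.9672 / 5.764×10⁻⁵ = 16780 N.
σ = P/A = 16780/1875 = 8.949 MPa.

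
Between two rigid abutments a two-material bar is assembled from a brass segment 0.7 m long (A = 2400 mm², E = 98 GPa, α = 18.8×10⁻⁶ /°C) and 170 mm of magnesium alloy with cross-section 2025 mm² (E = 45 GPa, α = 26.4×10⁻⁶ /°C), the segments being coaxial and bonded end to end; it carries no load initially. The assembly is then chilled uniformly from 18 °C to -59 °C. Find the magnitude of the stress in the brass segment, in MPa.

σ ≈ 117 MPa (tensile)

With the walls removed the bar would change length by δ_free = Σ αᵢΔT Lᵢ = 18.8×10⁻⁶×77×700 + 26.4×10⁻⁶×77×170 = 1.359 mm.
The rigid supports impose zero overall length change; the single axial force P common to all segments must satisfy P Σ Lᵢ/(AᵢEᵢ) = δ_free.
The series flexibility is Σ Lᵢ/(AᵢEᵢ) = 700/(2400×98×10³) + 170/(2025×45×10³) = 4.842×10⁻⁶ mm/N.
Hence P = δ_free / Σ(L/AE) = 1.359/4.842×10⁻⁶ = 280.7 kN (tensile).
σ_{brass} = P / A = 280700 / 2400 = 116.9 MPa.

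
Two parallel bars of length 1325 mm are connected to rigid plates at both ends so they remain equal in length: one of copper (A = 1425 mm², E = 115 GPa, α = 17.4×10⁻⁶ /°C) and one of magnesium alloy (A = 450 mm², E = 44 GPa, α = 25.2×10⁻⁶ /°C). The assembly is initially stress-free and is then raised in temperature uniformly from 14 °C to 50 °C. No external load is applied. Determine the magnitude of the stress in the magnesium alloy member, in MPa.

σ ≈ 11 MPa (compressive)

Both members must finish at the same length. With the larger α, the magnesium alloy tends to over-expand; the plates restrain it, putting the magnesium alloy in compression and the copper in tension. With no external load the two internal forces are equal and opposite, magnitude P.
Compatibility of the two members (thermal + elastic change equal): (α₁ − α₂)ΔT = P·[1/(A₁E₁) + 1/(A₂E₂)].
|α₁ − α₂|·ΔT = 7.8×10⁻⁶ × 36 = 0.0002808.
1/(A₁E₁) + 1/(A₂E₂) = 1/(1425×115×10³) + 1/(450×44×10³) = 5.661×10⁻⁸ N⁻¹.
So P = 0.0002808 / 5.661×10⁻⁸ = 4.96 kN.
σ_{magnesium alloy} = P/A₂ = 4960/450 = 11.02 MPa, compressive.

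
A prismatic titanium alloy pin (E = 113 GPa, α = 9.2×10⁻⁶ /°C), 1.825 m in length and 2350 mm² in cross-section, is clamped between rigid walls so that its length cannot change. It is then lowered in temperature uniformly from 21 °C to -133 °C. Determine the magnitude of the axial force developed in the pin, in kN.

With zero net strain, σ = E·αΔT = 113 GPa × 9.2×10⁻⁶ × 154 = 160.1 MPa.
Then P = σA = 160.1 × 2350 mm² = 376.2 kN, tensile.

P ≈ 376 kN (tensile)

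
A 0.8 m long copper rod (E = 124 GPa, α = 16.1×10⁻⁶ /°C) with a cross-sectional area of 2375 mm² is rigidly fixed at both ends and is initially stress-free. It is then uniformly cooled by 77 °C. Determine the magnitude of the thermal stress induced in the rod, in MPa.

σ ≈ 154 MPa (tensile)

With length fixed, the mechanical strain must cancel the thermal strain αΔT = 16.1×10⁻⁶ × 77 = 1239.7×10⁻⁶.
Hence σ = E·αΔT = 124×10³ × 1239.7×10⁻⁶ = 153.7 MPa, tensile.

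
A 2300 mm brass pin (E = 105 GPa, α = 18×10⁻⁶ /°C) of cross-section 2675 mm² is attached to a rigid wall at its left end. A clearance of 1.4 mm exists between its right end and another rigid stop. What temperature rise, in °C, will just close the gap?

The gap closes when αΔT L = 1.4 mm, since the pin is still unstressed at that instant.
So ΔT = g/(αL) = 1.4/(18×10⁻⁶ × 2300) = 33.82 °C.

ΔT ≈ 33.8 °C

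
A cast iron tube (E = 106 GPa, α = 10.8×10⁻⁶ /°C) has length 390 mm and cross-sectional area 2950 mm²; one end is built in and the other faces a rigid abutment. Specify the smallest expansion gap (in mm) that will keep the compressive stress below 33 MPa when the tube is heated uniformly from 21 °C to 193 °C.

g ≈ 0.603 mm

With no wall the tube would lengthen by αΔT L = 10.8×10⁻⁶ × 172 × 390 = 0.7245 mm.
A stress of 33 MPa corresponds to the wall pushing the tube back by σL/E = 33×390/(106×10³) = 0.1214 mm.
So the gap has to take up the difference, g_min = δ_free − σL/E = 0.7245 − 0.1214 = 0.603 mm.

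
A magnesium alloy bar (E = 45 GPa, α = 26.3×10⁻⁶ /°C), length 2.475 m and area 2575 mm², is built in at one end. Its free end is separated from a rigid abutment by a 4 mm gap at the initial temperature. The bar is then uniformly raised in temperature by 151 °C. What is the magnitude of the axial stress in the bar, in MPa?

If the wall were absent the bar would grow by αΔT L = 26.3×10⁻⁶ × 151 × 2475 = 9.829 mm.
After closing the 4 mm clearance, 9.829 − 4 = 5.829 mm of expansion remains to be suppressed by the wall.
So σ = E(δ_free − g)/L = 45×10³ × 5.829/2475 = 106 MPa.

σ ≈ 106 MPa (compressive)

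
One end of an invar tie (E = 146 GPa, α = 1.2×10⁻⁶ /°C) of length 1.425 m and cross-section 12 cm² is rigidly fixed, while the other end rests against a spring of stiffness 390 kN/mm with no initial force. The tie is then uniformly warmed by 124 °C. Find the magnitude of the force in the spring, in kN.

P ≈ 19.8 kN

If the spring were absent the tie would lengthen by αΔT L = 1.2×10⁻⁶ × 124 × 1425 = 0.212 mm.
With a force P in the spring, the elastic change of the tie is PL/(AE) and that of the spring is P/k; compatibility requires their sum to equal δ_free.
So P = δ_free / [L/(AE) + 1/k] = 0.212 / [ 1425/(1200×146×10³) + 1/(390×10³) ].
P = 0.212 / 1.07×10⁻⁵ = 19820 N.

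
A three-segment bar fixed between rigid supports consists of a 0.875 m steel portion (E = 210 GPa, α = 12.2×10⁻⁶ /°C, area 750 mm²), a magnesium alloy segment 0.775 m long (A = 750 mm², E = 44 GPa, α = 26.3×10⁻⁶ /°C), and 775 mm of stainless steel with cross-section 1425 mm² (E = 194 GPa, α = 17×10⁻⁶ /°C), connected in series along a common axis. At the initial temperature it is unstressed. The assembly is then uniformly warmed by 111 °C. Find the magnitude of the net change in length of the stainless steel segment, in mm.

With the walls removed the bar would change length by δ_free = Σ αᵢΔT Lᵢ = 12.2×10⁻⁶×111×875 + 26.3×10⁻⁶×111×775 + 17×10⁻⁶×111×775 = 4.91 mm.
The walls prevent any net length change, so an axial force P (same in every segment) develops. Compatibility: P · Σ Lᵢ/(AᵢEᵢ) = δ_free.
Σ Lᵢ/(AᵢEᵢ) = 875/(750×210×10³) + 775/(750×44×10³) + 775/(1425×194×10³) = 3.184×10⁻⁵ mm/N.
Hence P = δ_free / Σ(L/AE) = 4.91/3.184×10⁻⁵ = 154.2 kN (compressive).
For the stainless steel segment, free thermal change = 17×10⁻⁶×111×775 = 1.462 mm and elastic change from P = 154200×775/(1425×194×10³) = 0.4322 mm; these oppose, so the net change is 1.03 mm (segment lengthens).

|ΔL| ≈ 1.03 mm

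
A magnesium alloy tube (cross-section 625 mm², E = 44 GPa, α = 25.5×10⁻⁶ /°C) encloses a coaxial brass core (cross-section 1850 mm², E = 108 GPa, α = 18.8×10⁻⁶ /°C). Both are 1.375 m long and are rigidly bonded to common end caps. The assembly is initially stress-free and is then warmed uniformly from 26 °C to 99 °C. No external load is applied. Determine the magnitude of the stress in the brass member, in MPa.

σ ≈ 6.39 MPa (tensile)

The magnesium alloy has the larger α, so on heating it would change length more than the brass if both were free. The rigid plates force a common final length, so the magnesium alloy is put into compression and the brass into tension, with equal and opposite forces P (no external load).
Equating the net (thermal + elastic) strains gives |α₁ − α₂|·ΔT = P·[1/(A₁E₁) + 1/(A₂E₂)].
|α₁ − α₂|·ΔT = 6.7×10⁻⁶ × 73 = 0.0004891.
1/(A₁E₁) + 1/(A₂E₂) = 1/(625×44×10³) + 1/(1850×108×10³) = 4.137×10⁻⁸ N⁻¹.
So P = 0.0004891 / 4.137×10⁻⁸ = 11.82 kN.
σ_{brass} = P/A₂ = 11820/1850 = 6.391 MPa, tensile.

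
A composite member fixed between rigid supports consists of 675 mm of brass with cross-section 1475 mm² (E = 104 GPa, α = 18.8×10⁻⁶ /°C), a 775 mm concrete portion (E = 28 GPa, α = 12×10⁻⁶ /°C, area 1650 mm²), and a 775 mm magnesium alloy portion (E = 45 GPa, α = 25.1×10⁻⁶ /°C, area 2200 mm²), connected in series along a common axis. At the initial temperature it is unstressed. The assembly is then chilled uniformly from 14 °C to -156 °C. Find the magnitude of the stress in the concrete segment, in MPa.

σ ≈ 147 MPa (tensile)

Free thermal contraction of the whole bar: Σ αᵢΔT Lᵢ = 18.8×10⁻⁶×170×675 + 12×10⁻⁶×170×775 + 25.1×10⁻⁶×170×775 = 7.045 mm.
The rigid supports impose zero overall length change; the single axial force P common to all segments must satisfy P Σ Lᵢ/(AᵢEᵢ) = δ_free.
Σ Lᵢ/(AᵢEᵢ) = 675/(1475×104×10³) + 775/(1650×28×10³) + 775/(2200×45×10³) = 2.9×10⁻⁵ mm/N.
So P = 7.045 / 2.9×10⁻⁵ = 242.9 kN, tensile.
σ_{concrete} = P / A = 242900 / 1650 = 147.2 MPa.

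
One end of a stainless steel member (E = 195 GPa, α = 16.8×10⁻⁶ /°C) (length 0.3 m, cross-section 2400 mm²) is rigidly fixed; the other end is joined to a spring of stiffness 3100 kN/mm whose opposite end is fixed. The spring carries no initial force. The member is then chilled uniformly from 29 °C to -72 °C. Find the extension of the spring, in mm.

δ ≈ 0.17 mm

If the spring were absent the member would shorten by αΔT L = 16.8×10⁻⁶ × 101 × 300 = 0.509 mm.
Let P be the tensile force in the spring. The member extends elastically by PL/(AE) and the spring stretches by P/k; together these equal δ_free.
So P = δ_free / [L/(AE) + 1/k] = 0.509 / [ 300/(2400×195×10³) + 1/(3100×10³) ].
P = 0.509 / 9.636×10⁻⁷ = 528300 N.
Spring extension = P/k = 528300/(3100×10³) = 0.1704 mm.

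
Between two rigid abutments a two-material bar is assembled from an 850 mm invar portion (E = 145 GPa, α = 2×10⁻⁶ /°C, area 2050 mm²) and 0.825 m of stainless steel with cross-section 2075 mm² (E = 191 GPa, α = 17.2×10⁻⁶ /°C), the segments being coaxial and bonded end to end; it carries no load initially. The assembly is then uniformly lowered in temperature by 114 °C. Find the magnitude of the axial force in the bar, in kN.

Free thermal contraction of the whole bar: Σ αᵢΔT Lᵢ = 2×10⁻⁶×114×850 + 17.2×10⁻⁶×114×825 = 1.811 mm.
The walls prevent any net length change, so an axial force P (same in every segment) develops. Compatibility: P · Σ Lᵢ/(AᵢEᵢ) = δ_free.
Σ Lᵢ/(AᵢEᵢ) = 850/(2050×145×10³) + 825/(2075×191×10³) = 4.941×10⁻⁶ mm/N.
Hence P = δ_free / Σ(L/AE) = 1.811/4.941×10⁻⁶ = 366.6 kN (tensile).

P ≈ 367 kN (tensile)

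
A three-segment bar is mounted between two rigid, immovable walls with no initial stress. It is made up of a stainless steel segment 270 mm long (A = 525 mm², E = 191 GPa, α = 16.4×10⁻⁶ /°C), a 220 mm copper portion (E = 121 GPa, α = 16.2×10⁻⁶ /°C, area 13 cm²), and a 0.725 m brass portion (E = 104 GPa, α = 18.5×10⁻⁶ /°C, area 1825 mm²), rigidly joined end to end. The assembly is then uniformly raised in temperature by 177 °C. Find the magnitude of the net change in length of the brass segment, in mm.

If the supports were absent, the total length change would be Σ αᵢΔT Lᵢ = 16.4×10⁻⁶×177×270 + 16.2×10⁻⁶×177×220 + 18.5×10⁻⁶×177×725 = 3.789 mm.
The rigid supports impose zero overall length change; the single axial force P common to all segments must satisfy P Σ Lᵢ/(AᵢEᵢ) = δ_free.
The series flexibility is Σ Lᵢ/(AᵢEᵢ) = 270/(525×191×10³) + 220/(1300×121×10³) + 725/(1825×104×10³) = 7.911×10⁻⁶ mm/N.
So P = 3.789 / 7.911×10⁻⁶ = 478.9 kN, compressive.
For the brass segment, free thermal change = 18.5×10⁻⁶×177×725 = 2.374 mm and elastic change from P = 478900×725/(1825×104×10³) = 1.829 mm; these oppose, so the net change is 0.545 mm (segment lengthens).

|ΔL| ≈ 0.545 mm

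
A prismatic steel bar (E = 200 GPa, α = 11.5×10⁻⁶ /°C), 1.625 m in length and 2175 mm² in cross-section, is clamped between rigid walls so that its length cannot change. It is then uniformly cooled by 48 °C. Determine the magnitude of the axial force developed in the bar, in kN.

Full restraint means ε = 0, so the stress is σ = EαΔT = 200×10³ × 11.5×10⁻⁶ × 48 = 110.4 MPa.
Then P = σA = 110.4 × 2175 mm² = 240.1 kN, tensile.

P ≈ 240 kN (tensile)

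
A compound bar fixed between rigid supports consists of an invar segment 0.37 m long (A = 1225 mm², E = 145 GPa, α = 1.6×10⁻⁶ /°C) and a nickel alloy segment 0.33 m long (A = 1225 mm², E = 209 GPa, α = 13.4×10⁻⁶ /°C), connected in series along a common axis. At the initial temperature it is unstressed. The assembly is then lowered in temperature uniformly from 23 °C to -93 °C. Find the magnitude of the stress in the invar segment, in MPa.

If the supports were absent, the total length change would be Σ αᵢΔT Lᵢ = 1.6×10⁻⁶×116×370 + 13.4×10⁻⁶×116×330 = 0.5816 mm.
The walls prevent any net length change, so an axial force P (same in every segment) develops. Compatibility: P · Σ Lᵢ/(AᵢEᵢ) = δ_free.
Σ Lᵢ/(AᵢEᵢ) = 370/(1225×145×10³) + 330/(1225×209×10³) = 3.372×10⁻⁶ mm/N.
P = 0.5816 / 3.372×10⁻⁶ = 172500 N = 172.5 kN, tensile.
σ_{invar} = P / A = 172500 / 1225 = 140.8 MPa.

σ ≈ 141 MPa (tensile)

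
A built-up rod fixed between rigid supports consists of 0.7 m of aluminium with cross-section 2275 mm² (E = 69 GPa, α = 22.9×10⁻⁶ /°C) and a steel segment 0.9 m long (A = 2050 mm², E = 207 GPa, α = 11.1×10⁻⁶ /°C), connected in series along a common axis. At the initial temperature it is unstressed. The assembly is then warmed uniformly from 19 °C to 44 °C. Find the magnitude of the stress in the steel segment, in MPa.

σ ≈ 48.2 MPa (compressive)

Free thermal expansion of the whole bar: Σ αᵢΔT Lᵢ = 22.9×10⁻⁶×25×700 + 11.1×10⁻⁶×25×900 = 0.6505 mm.
Since the ends are fixed, an axial force P builds up, equal in every segment, with P · Σ Lᵢ/(AᵢEᵢ) = δ_free.
Σ Lᵢ/(AᵢEᵢ) = 700/(2275×69×10³) + 900/(2050×207×10³) = 6.58×10⁻⁶ mm/N.
P = 0.6505 / 6.58×10⁻⁶ = 98860 N = 98.86 kN, compressive.
σ_{steel} = P / A = 98860 / 2050 = 48.22 MPa.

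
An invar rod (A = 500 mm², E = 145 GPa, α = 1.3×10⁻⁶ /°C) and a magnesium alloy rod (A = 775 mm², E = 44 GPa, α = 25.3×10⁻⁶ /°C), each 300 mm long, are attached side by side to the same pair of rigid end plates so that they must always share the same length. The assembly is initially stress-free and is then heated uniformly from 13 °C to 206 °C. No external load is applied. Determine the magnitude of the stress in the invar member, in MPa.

σ ≈ 215 MPa (tensile)

Both members must finish at the same length. With the larger α, the magnesium alloy tends to over-expand; the plates restrain it, putting the magnesium alloy in compression and the invar in tension. With no external load the two internal forces are equal and opposite, magnitude P.
Equating the net (thermal + elastic) strains gives |α₁ − α₂|·ΔT = P·[1/(A₁E₁) + 1/(A₂E₂)].
|α₁ − α₂|·ΔT = 24×10⁻⁶ × 193 = 0.004632.
1/(A₁E₁) + 1/(A₂E₂) = 1/(500×145×10³) + 1/(775×44×10³) = 4.312×10⁻⁸ N⁻¹.
So P = 0.004632 / 4.312×10⁻⁸ = 107.4 kN.
σ_{invar} = P/A₁ = 107400/500 = 214.8 MPa, tensile.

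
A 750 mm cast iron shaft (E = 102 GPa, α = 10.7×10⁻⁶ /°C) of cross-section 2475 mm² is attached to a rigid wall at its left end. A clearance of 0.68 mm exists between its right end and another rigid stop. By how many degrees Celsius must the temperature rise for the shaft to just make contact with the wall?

Contact occurs when the free expansion equals the gap: αΔT L = 0.68 mm.
ΔT = 0.68 / (10.7×10⁻⁶ × 750) = 84.74 °C.

ΔT ≈ 84.7 °C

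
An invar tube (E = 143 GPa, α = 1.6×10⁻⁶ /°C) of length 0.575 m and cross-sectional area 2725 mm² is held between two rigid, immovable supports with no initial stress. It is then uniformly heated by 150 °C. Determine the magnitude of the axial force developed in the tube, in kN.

P ≈ 93.5 kN (compressive)

The ends cannot move, so σ = EαΔT = 143×10³ × 1.6×10⁻⁶ × 150 = 34.32 MPa.
Axial force P = σA = 34.32 × 2725 = 93520 N = 93.52 kN, compressive.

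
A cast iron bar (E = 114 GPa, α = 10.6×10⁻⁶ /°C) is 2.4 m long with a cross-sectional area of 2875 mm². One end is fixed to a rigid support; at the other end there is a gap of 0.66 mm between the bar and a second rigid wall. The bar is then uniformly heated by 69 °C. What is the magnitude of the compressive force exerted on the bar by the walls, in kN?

Unrestrained expansion: δ_free = αΔT L = 10.6×10⁻⁶ × 69 × 2400 = 1.755 mm.
After closing the 0.66 mm clearance, 1.755 − 0.66 = 1.095 mm of expansion remains to be suppressed by the wall.
That suppressed elongation corresponds to σ = E·Δ/L = 114×10³ × 1.095/2400 = 52.03 MPa.
Force on the wall = σA = 52.03 × 2875 mm² = 149.6 kN.

P ≈ 150 kN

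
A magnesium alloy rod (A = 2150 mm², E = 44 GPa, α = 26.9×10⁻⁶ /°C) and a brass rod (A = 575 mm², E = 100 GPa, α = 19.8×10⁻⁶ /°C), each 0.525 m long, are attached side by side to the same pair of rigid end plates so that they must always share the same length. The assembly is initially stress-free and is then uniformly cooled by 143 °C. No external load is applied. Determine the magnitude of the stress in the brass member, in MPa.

σ ≈ 63.1 MPa (compressive)

Both members must finish at the same length. With the larger α, the magnesium alloy tends to over-contract; the plates restrain it, putting the magnesium alloy in tension and the brass in compression. With no external load the two internal forces are equal and opposite, magnitude P.
Compatibility of the two members (thermal + elastic change equal): (α₁ − α₂)ΔT = P·[1/(A₁E₁) + 1/(A₂E₂)].
|α₁ − α₂|·ΔT = 7.1×10⁻⁶ × 143 = 0.001015.
1/(A₁E₁) + 1/(A₂E₂) = 1/(2150×44×10³) + 1/(575×100×10³) = 2.796×10⁻⁸ N⁻¹.
So P = 0.001015 / 2.796×10⁻⁸ = 36.31 kN.
σ_{brass} = P/A₂ = 36310/575 = 63.15 MPa, compressive.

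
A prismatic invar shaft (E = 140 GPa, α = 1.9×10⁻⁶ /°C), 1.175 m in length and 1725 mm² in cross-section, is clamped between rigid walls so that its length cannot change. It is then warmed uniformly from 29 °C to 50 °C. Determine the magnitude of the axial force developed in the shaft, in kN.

P ≈ 9.64 kN (compressive)

The ends cannot move, so σ = EαΔT = 140×10³ × 1.9×10⁻⁶ × 21 = 5.586 MPa.
Then P = σA = 5.586 × 1725 mm² = 9.636 kN, compressive.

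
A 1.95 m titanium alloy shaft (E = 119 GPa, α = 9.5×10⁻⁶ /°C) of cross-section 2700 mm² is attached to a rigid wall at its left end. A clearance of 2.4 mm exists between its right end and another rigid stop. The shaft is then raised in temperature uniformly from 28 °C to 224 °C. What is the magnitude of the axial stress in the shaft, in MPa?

If the wall were absent the shaft would grow by αΔT L = 9.5×10⁻⁶ × 196 × 1950 = 3.631 mm.
The gap closes (δ_free > 2.4 mm) and the wall then resists a further 3.631 − 2.4 = 1.231 mm of expansion.
That suppressed elongation corresponds to σ = E·Δ/L = 119×10³ × 1.231/1950 = 75.12 MPa.

σ ≈ 75.1 MPa (compressive)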